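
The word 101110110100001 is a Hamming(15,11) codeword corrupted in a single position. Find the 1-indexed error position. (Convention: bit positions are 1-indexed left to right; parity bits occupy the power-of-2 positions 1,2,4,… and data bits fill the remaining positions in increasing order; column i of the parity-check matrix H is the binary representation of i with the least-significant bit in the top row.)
Syndrome s = H · r^T (mod 2), r = 101110110100001:
  s[0] = (101010101010101)·(101110110100001) mod 2 = 1+0+1+0+1+0+1+0+0+0+0+0+0+0+1 mod 2 = 1
  s[1] = (011001100110011)·(101110110100001) mod 2 = 0+0+1+0+0+0+1+0+0+1+0+0+0+0+1 mod 2 = 0
  s[2] = (000111100001111)·(101110110100001) mod 2 = 0+0+0+1+1+0+1+0+0+0+0+0+0+0+1 mod 2 = 0
  s[3] = (000000011111111)·(101110110100001) mod 2 = 0+0+0+0+0+0+0+1+0+1+0+0+0+0+1 mod 2 = 1
Syndrome = 1001
Column i of H is the binary representation of i, so the syndrome is the binary index of the flipped bit.
Read s = 1001 with s[0] as LSB: 1·2^0 + 0·2^1 + 0·2^2 + 1·2^3 = 9.
Error is at bit position 9.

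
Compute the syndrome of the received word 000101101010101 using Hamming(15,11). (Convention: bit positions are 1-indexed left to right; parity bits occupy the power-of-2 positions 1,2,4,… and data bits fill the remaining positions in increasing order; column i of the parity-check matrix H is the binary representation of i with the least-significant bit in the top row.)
Syndrome s = H · r^T (mod 2), r = 000101101010101:
  s[0] = (101010101010101)·(000101101010101) mod 2 = 0+0+0+0+0+0+1+0+1+0+1+0+1+0+1 mod 2 = 1
  s[1] = (011001100110011)·(000101101010101) mod 2 = 0+0+0+0+0+1+1+0+0+0+1+0+0+0+1 mod 2 = 0
  s[2] = (000111100001111)·(000101101010101) mod 2 = 0+0+0+1+0+1+1+0+0+0+0+0+1+0+1 mod 2 = 1
  s[3] = (000000011111111)·(000101101010101) mod 2 = 0+0+0+0+0+0+0+0+1+0+1+0+1+0+1 mod 2 = 0
Syndrome = 1010
Non-zero syndrome: error at position 5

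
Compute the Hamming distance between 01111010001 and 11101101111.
XOR = 10010111110, count of 1s = 7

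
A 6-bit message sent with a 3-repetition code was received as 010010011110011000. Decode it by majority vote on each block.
Split into 3-bit blocks and majority-vote each:
  block 1 = 010: 1 ones, 2 zeros → 0
  block 2 = 010: 1 ones, 2 zeros → 0
  block 3 = 011: 2 ones, 1 zeros → 1
  block 4 = 110: 2 ones, 1 zeros → 1
  block 5 = 011: 2 ones, 1 zeros → 1
  block 6 = 000: 0 ones, 3 zeros → 0
Decoded = 001110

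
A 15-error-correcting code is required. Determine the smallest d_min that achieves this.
Correcting t errors requires d_min ≥ 2t + 1 = 2·15 + 1 = 31.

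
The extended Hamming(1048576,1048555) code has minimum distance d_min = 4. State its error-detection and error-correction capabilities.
Detection only: up to d_min − 1 = 3 errors.
Correction: up to ⌊(d_min − 1)/2⌋ = ⌊3/2⌋ = 1 errors.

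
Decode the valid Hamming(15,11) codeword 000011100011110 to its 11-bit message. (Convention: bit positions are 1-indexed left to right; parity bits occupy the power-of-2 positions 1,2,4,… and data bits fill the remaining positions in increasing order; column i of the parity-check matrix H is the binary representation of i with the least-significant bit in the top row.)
Parity bits occupy power-of-2 positions; data bits are at positions {3,5,6,7,9,10,11,12,13,14,15} (1-indexed).
Extract: c[3]=0 c[5]=1 c[6]=1 c[7]=1 c[9]=0 c[10]=0 c[11]=1 c[12]=1 c[13]=1 c[14]=1 c[15]=0
Data = 01110011110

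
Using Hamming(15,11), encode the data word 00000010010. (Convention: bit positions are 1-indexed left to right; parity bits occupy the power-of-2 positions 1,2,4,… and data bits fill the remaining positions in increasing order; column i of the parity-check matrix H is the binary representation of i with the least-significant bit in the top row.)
Codeword c = d · G (mod 2), d = 00000010010:
  c[0] = d·G[:,0] = (00000010010)·(11011010101) mod 2 = 0+0+0+0+0+0+1+0+0+0+0 mod 2 = 1
  c[1] = d·G[:,1] = (00000010010)·(10110110011) mod 2 = 0+0+0+0+0+0+1+0+0+1+0 mod 2 = 0
  c[2] = d·G[:,2] = (00000010010)·(10000000000) mod 2 = 0+0+0+0+0+0+0+0+0+0+0 mod 2 = 0
  c[3] = d·G[:,3] = (00000010010)·(01110001111) mod 2 = 0+0+0+0+0+0+0+0+0+1+0 mod 2 = 1
  c[4] = d·G[:,4] = (00000010010)·(01000000000) mod 2 = 0+0+0+0+0+0+0+0+0+0+0 mod 2 = 0
  c[5] = d·G[:,5] = (00000010010)·(00100000000) mod 2 = 0+0+0+0+0+0+0+0+0+0+0 mod 2 = 0
  c[6] = d·G[:,6] = (00000010010)·(00010000000) mod 2 = 0+0+0+0+0+0+0+0+0+0+0 mod 2 = 0
  c[7] = d·G[:,7] = (00000010010)·(00001111111) mod 2 = 0+0+0+0+0+0+1+0+0+1+0 mod 2 = 0
  c[8] = d·G[:,8] = (00000010010)·(00001000000) mod 2 = 0+0+0+0+0+0+0+0+0+0+0 mod 2 = 0
  c[9] = d·G[:,9] = (00000010010)·(00000100000) mod 2 = 0+0+0+0+0+0+0+0+0+0+0 mod 2 = 0
  c[10] = d·G[:,10] = (00000010010)·(00000010000) mod 2 = 0+0+0+0+0+0+1+0+0+0+0 mod 2 = 1
  c[11] = d·G[:,11] = (00000010010)·(00000001000) mod 2 = 0+0+0+0+0+0+0+0+0+0+0 mod 2 = 0
  c[12] = d·G[:,12] = (00000010010)·(00000000100) mod 2 = 0+0+0+0+0+0+0+0+0+0+0 mod 2 = 0
  c[13] = d·G[:,13] = (00000010010)·(00000000010) mod 2 = 0+0+0+0+0+0+0+0+0+1+0 mod 2 = 1
  c[14] = d·G[:,14] = (00000010010)·(00000000001) mod 2 = 0+0+0+0+0+0+0+0+0+0+0 mod 2 = 0
Codeword = 100100000010010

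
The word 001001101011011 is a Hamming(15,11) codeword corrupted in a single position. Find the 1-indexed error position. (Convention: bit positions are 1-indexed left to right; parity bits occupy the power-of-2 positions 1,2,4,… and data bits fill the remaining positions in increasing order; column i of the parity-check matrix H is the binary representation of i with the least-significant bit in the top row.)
Syndrome s = H · r^T (mod 2), r = 001001101011011:
  s[0] = (101010101010101)·(001001101011011) mod 2 = 0+0+1+0+0+0+1+0+1+0+1+0+0+0+1 mod 2 = 1
  s[1] = (011001100110011)·(001001101011011) mod 2 = 0+0+1+0+0+1+1+0+0+0+1+0+0+1+1 mod 2 = 0
  s[2] = (000111100001111)·(001001101011011) mod 2 = 0+0+0+0+0+1+1+0+0+0+0+1+0+1+1 mod 2 = 1
  s[3] = (000000011111111)·(001001101011011) mod 2 = 0+0+0+0+0+0+0+0+1+0+1+1+0+1+1 mod 2 = 1
Syndrome = 1011
Column i of H is the binary representation of i, so the syndrome is the binary index of the flipped bit.
Read s = 1011 with s[0] as LSB: 1·2^0 + 0·2^1 + 1·2^2 + 1·2^3 = 13.
Error is at bit position 13.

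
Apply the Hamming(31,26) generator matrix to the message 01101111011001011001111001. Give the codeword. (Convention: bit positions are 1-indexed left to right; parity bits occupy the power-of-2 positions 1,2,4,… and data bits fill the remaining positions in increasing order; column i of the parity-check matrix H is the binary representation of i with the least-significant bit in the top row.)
Codeword c = d · G (mod 2), d = 01101111011001011001111001:
  c[0] = d·G[:,0] = (01101111011001011001111001)·(11011010101101010101010101) mod 2 = 0+1+0+0+1+0+1+0+0+0+1+0+0+1+0+1+0+0+0+1+0+1+0+0+0+1 mod 2 = 1
  c[1] = d·G[:,1] = (01101111011001011001111001)·(10110110011011001100110011) mod 2 = 0+0+1+0+0+1+1+0+0+1+1+0+0+1+0+0+1+0+0+0+1+1+0+0+0+1 mod 2 = 0
  c[2] = d·G[:,2] = (01101111011001011001111001)·(10000000000000000000000000) mod 2 = 0+0+0+0+0+0+0+0+0+0+0+0+0+0+0+0+0+0+0+0+0+0+0+0+0+0 mod 2 = 0
  c[3] = d·G[:,3] = (01101111011001011001111001)·(01110001111000111100001111) mod 2 = 0+1+1+0+0+0+0+1+0+1+1+0+0+0+0+1+1+0+0+0+0+0+1+0+0+1 mod 2 = 1
  c[4] = d·G[:,4] = (01101111011001011001111001)·(01000000000000000000000000) mod 2 = 0+1+0+0+0+0+0+0+0+0+0+0+0+0+0+0+0+0+0+0+0+0+0+0+0+0 mod 2 = 1
  c[5] = d·G[:,5] = (01101111011001011001111001)·(00100000000000000000000000) mod 2 = 0+0+1+0+0+0+0+0+0+0+0+0+0+0+0+0+0+0+0+0+0+0+0+0+0+0 mod 2 = 1
  c[6] = d·G[:,6] = (01101111011001011001111001)·(00010000000000000000000000) mod 2 = 0+0+0+0+0+0+0+0+0+0+0+0+0+0+0+0+0+0+0+0+0+0+0+0+0+0 mod 2 = 0
  c[7] = d·G[:,7] = (01101111011001011001111001)·(00001111111000000011111111) mod 2 = 0+0+0+0+1+1+1+1+0+1+1+0+0+0+0+0+0+0+0+1+1+1+1+0+0+1 mod 2 = 1
  c[8] = d·G[:,8] = (01101111011001011001111001)·(00001000000000000000000000) mod 2 = 0+0+0+0+1+0+0+0+0+0+0+0+0+0+0+0+0+0+0+0+0+0+0+0+0+0 mod 2 = 1
  c[9] = d·G[:,9] = (01101111011001011001111001)·(00000100000000000000000000) mod 2 = 0+0+0+0+0+1+0+0+0+0+0+0+0+0+0+0+0+0+0+0+0+0+0+0+0+0 mod 2 = 1
  c[10] = d·G[:,10] = (01101111011001011001111001)·(00000010000000000000000000) mod 2 = 0+0+0+0+0+0+1+0+0+0+0+0+0+0+0+0+0+0+0+0+0+0+0+0+0+0 mod 2 = 1
  c[11] = d·G[:,11] = (01101111011001011001111001)·(00000001000000000000000000) mod 2 = 0+0+0+0+0+0+0+1+0+0+0+0+0+0+0+0+0+0+0+0+0+0+0+0+0+0 mod 2 = 1
  c[12] = d·G[:,12] = (01101111011001011001111001)·(00000000100000000000000000) mod 2 = 0+0+0+0+0+0+0+0+0+0+0+0+0+0+0+0+0+0+0+0+0+0+0+0+0+0 mod 2 = 0
  c[13] = d·G[:,13] = (01101111011001011001111001)·(00000000010000000000000000) mod 2 = 0+0+0+0+0+0+0+0+0+1+0+0+0+0+0+0+0+0+0+0+0+0+0+0+0+0 mod 2 = 1
  c[14] = d·G[:,14] = (01101111011001011001111001)·(00000000001000000000000000) mod 2 = 0+0+0+0+0+0+0+0+0+0+1+0+0+0+0+0+0+0+0+0+0+0+0+0+0+0 mod 2 = 1
  c[15] = d·G[:,15] = (01101111011001011001111001)·(00000000000111111111111111) mod 2 = 0+0+0+0+0+0+0+0+0+0+0+0+0+1+0+1+1+0+0+1+1+1+1+0+0+1 mod 2 = 0
  c[16] = d·G[:,16] = (01101111011001011001111001)·(00000000000100000000000000) mod 2 = 0+0+0+0+0+0+0+0+0+0+0+0+0+0+0+0+0+0+0+0+0+0+0+0+0+0 mod 2 = 0
  c[17] = d·G[:,17] = (01101111011001011001111001)·(00000000000010000000000000) mod 2 = 0+0+0+0+0+0+0+0+0+0+0+0+0+0+0+0+0+0+0+0+0+0+0+0+0+0 mod 2 = 0
  c[18] = d·G[:,18] = (01101111011001011001111001)·(00000000000001000000000000) mod 2 = 0+0+0+0+0+0+0+0+0+0+0+0+0+1+0+0+0+0+0+0+0+0+0+0+0+0 mod 2 = 1
  c[19] = d·G[:,19] = (01101111011001011001111001)·(00000000000000100000000000) mod 2 = 0+0+0+0+0+0+0+0+0+0+0+0+0+0+0+0+0+0+0+0+0+0+0+0+0+0 mod 2 = 0
  c[20] = d·G[:,20] = (01101111011001011001111001)·(00000000000000010000000000) mod 2 = 0+0+0+0+0+0+0+0+0+0+0+0+0+0+0+1+0+0+0+0+0+0+0+0+0+0 mod 2 = 1
  c[21] = d·G[:,21] = (01101111011001011001111001)·(00000000000000001000000000) mod 2 = 0+0+0+0+0+0+0+0+0+0+0+0+0+0+0+0+1+0+0+0+0+0+0+0+0+0 mod 2 = 1
  c[22] = d·G[:,22] = (01101111011001011001111001)·(00000000000000000100000000) mod 2 = 0+0+0+0+0+0+0+0+0+0+0+0+0+0+0+0+0+0+0+0+0+0+0+0+0+0 mod 2 = 0
  c[23] = d·G[:,23] = (01101111011001011001111001)·(00000000000000000010000000) mod 2 = 0+0+0+0+0+0+0+0+0+0+0+0+0+0+0+0+0+0+0+0+0+0+0+0+0+0 mod 2 = 0
  c[24] = d·G[:,24] = (01101111011001011001111001)·(00000000000000000001000000) mod 2 = 0+0+0+0+0+0+0+0+0+0+0+0+0+0+0+0+0+0+0+1+0+0+0+0+0+0 mod 2 = 1
  c[25] = d·G[:,25] = (01101111011001011001111001)·(00000000000000000000100000) mod 2 = 0+0+0+0+0+0+0+0+0+0+0+0+0+0+0+0+0+0+0+0+1+0+0+0+0+0 mod 2 = 1
  c[26] = d·G[:,26] = (01101111011001011001111001)·(00000000000000000000010000) mod 2 = 0+0+0+0+0+0+0+0+0+0+0+0+0+0+0+0+0+0+0+0+0+1+0+0+0+0 mod 2 = 1
  c[27] = d·G[:,27] = (01101111011001011001111001)·(00000000000000000000001000) mod 2 = 0+0+0+0+0+0+0+0+0+0+0+0+0+0+0+0+0+0+0+0+0+0+1+0+0+0 mod 2 = 1
  c[28] = d·G[:,28] = (01101111011001011001111001)·(00000000000000000000000100) mod 2 = 0+0+0+0+0+0+0+0+0+0+0+0+0+0+0+0+0+0+0+0+0+0+0+0+0+0 mod 2 = 0
  c[29] = d·G[:,29] = (01101111011001011001111001)·(00000000000000000000000010) mod 2 = 0+0+0+0+0+0+0+0+0+0+0+0+0+0+0+0+0+0+0+0+0+0+0+0+0+0 mod 2 = 0
  c[30] = d·G[:,30] = (01101111011001011001111001)·(00000000000000000000000001) mod 2 = 0+0+0+0+0+0+0+0+0+0+0+0+0+0+0+0+0+0+0+0+0+0+0+0+0+1 mod 2 = 1
Codeword = 1001110111110110001011001111001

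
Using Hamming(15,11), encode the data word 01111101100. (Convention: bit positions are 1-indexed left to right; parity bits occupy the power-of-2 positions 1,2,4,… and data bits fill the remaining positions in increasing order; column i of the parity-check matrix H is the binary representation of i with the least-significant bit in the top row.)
Codeword c = d · G (mod 2), d = 01111101100:
  c[0] = d·G[:,0] = (01111101100)·(11011010101) mod 2 = 0+1+0+1+1+0+0+0+1+0+0 mod 2 = 0
  c[1] = d·G[:,1] = (01111101100)·(10110110011) mod 2 = 0+0+1+1+0+1+0+0+0+0+0 mod 2 = 1
  c[2] = d·G[:,2] = (01111101100)·(10000000000) mod 2 = 0+0+0+0+0+0+0+0+0+0+0 mod 2 = 0
  c[3] = d·G[:,3] = (01111101100)·(01110001111) mod 2 = 0+1+1+1+0+0+0+1+1+0+0 mod 2 = 1
  c[4] = d·G[:,4] = (01111101100)·(01000000000) mod 2 = 0+1+0+0+0+0+0+0+0+0+0 mod 2 = 1
  c[5] = d·G[:,5] = (01111101100)·(00100000000) mod 2 = 0+0+1+0+0+0+0+0+0+0+0 mod 2 = 1
  c[6] = d·G[:,6] = (01111101100)·(00010000000) mod 2 = 0+0+0+1+0+0+0+0+0+0+0 mod 2 = 1
  c[7] = d·G[:,7] = (01111101100)·(00001111111) mod 2 = 0+0+0+0+1+1+0+1+1+0+0 mod 2 = 0
  c[8] = d·G[:,8] = (01111101100)·(00001000000) mod 2 = 0+0+0+0+1+0+0+0+0+0+0 mod 2 = 1
  c[9] = d·G[:,9] = (01111101100)·(00000100000) mod 2 = 0+0+0+0+0+1+0+0+0+0+0 mod 2 = 1
  c[10] = d·G[:,10] = (01111101100)·(00000010000) mod 2 = 0+0+0+0+0+0+0+0+0+0+0 mod 2 = 0
  c[11] = d·G[:,11] = (01111101100)·(00000001000) mod 2 = 0+0+0+0+0+0+0+1+0+0+0 mod 2 = 1
  c[12] = d·G[:,12] = (01111101100)·(00000000100) mod 2 = 0+0+0+0+0+0+0+0+1+0+0 mod 2 = 1
  c[13] = d·G[:,13] = (01111101100)·(00000000010) mod 2 = 0+0+0+0+0+0+0+0+0+0+0 mod 2 = 0
  c[14] = d·G[:,14] = (01111101100)·(00000000001) mod 2 = 0+0+0+0+0+0+0+0+0+0+0 mod 2 = 0
Codeword = 010111101101100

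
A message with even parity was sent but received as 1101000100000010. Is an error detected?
Sum of received bits: 1+1+0+1+0+0+0+1+0+0+0+0+0+0+1+0 = 5; 5 mod 2 = 1. Result is 1 ≠ 0 → error detected.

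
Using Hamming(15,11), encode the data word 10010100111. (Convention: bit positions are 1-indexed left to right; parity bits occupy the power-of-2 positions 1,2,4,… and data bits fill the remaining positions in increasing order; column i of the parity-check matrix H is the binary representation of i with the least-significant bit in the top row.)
Codeword c = d · G (mod 2), d = 10010100111:
  c[0] = d·G[:,0] = (10010100111)·(11011010101) mod 2 = 1+0+0+1+0+0+0+0+1+0+1 mod 2 = 0
  c[1] = d·G[:,1] = (10010100111)·(10110110011) mod 2 = 1+0+0+1+0+1+0+0+0+1+1 mod 2 = 1
  c[2] = d·G[:,2] = (10010100111)·(10000000000) mod 2 = 1+0+0+0+0+0+0+0+0+0+0 mod 2 = 1
  c[3] = d·G[:,3] = (10010100111)·(01110001111) mod 2 = 0+0+0+1+0+0+0+0+1+1+1 mod 2 = 0
  c[4] = d·G[:,4] = (10010100111)·(01000000000) mod 2 = 0+0+0+0+0+0+0+0+0+0+0 mod 2 = 0
  c[5] = d·G[:,5] = (10010100111)·(00100000000) mod 2 = 0+0+0+0+0+0+0+0+0+0+0 mod 2 = 0
  c[6] = d·G[:,6] = (10010100111)·(00010000000) mod 2 = 0+0+0+1+0+0+0+0+0+0+0 mod 2 = 1
  c[7] = d·G[:,7] = (10010100111)·(00001111111) mod 2 = 0+0+0+0+0+1+0+0+1+1+1 mod 2 = 0
  c[8] = d·G[:,8] = (10010100111)·(00001000000) mod 2 = 0+0+0+0+0+0+0+0+0+0+0 mod 2 = 0
  c[9] = d·G[:,9] = (10010100111)·(00000100000) mod 2 = 0+0+0+0+0+1+0+0+0+0+0 mod 2 = 1
  c[10] = d·G[:,10] = (10010100111)·(00000010000) mod 2 = 0+0+0+0+0+0+0+0+0+0+0 mod 2 = 0
  c[11] = d·G[:,11] = (10010100111)·(00000001000) mod 2 = 0+0+0+0+0+0+0+0+0+0+0 mod 2 = 0
  c[12] = d·G[:,12] = (10010100111)·(00000000100) mod 2 = 0+0+0+0+0+0+0+0+1+0+0 mod 2 = 1
  c[13] = d·G[:,13] = (10010100111)·(00000000010) mod 2 = 0+0+0+0+0+0+0+0+0+1+0 mod 2 = 1
  c[14] = d·G[:,14] = (10010100111)·(00000000001) mod 2 = 0+0+0+0+0+0+0+0+0+0+1 mod 2 = 1
Codeword = 011000100100111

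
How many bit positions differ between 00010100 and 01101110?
XOR = 01111010, count of 1s = 5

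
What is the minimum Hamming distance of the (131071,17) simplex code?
d_min = 65536 (every nonzero codeword of the simplex code S_17 has weight 2^(r−1) = 65536).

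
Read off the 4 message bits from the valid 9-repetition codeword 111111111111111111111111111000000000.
Split into 9-bit blocks: 111111111 111111111 111111111 000000000
Data = 1110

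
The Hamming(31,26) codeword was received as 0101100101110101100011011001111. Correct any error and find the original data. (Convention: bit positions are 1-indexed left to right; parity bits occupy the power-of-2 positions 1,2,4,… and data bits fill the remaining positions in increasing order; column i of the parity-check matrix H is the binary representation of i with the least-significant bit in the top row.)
Syndrome s = H · r^T (mod 2), r = 0101100101110101100011011001111:
  s[0] = (1010101010101010101010101010101)·(0101100101110101100011011001111) mod 2 = 0+0+0+0+1+0+0+0+0+0+1+0+0+0+0+0+1+0+0+0+1+0+0+0+1+0+0+0+1+0+1 mod 2 = 1
  s[1] = (0110011001100110011001100110011)·(0101100101110101100011011001111) mod 2 = 0+1+0+0+0+0+0+0+0+1+1+0+0+1+0+0+0+0+0+0+0+1+0+0+0+0+0+0+0+1+1 mod 2 = 1
  s[2] = (0001111000011110000111100001111)·(0101100101110101100011011001111) mod 2 = 0+0+0+1+1+0+0+0+0+0+0+1+0+1+0+0+0+0+0+0+1+1+0+0+0+0+0+1+1+1+1 mod 2 = 0
  s[3] = (0000000111111110000000011111111)·(0101100101110101100011011001111) mod 2 = 0+0+0+0+0+0+0+1+0+1+1+1+0+1+0+0+0+0+0+0+0+0+0+1+1+0+0+1+1+1+1 mod 2 = 1
  s[4] = (0000000000000001111111111111111)·(0101100101110101100011011001111) mod 2 = 0+0+0+0+0+0+0+0+0+0+0+0+0+0+0+1+1+0+0+0+1+1+0+1+1+0+0+1+1+1+1 mod 2 = 0
Syndrome = 11010
Column 11 of H equals this syndrome → error at bit 11 (1-indexed).
Flip bit 11: 0101100101110101100011011001111 → 0101100101010101100011011001111
Extract data bits at positions {3,5,6,7,9,10,11,12,13,14,15,17,18,19,20,21,22,23,24,25,26,27,28,29,30,31}: 01000101010100011011001111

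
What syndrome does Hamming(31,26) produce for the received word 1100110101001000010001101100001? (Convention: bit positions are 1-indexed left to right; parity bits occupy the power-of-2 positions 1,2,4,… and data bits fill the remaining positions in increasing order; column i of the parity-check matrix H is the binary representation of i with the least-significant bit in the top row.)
Syndrome s = H · r^T (mod 2), r = 1100110101001000010001101100001:
  s[0] = (1010101010101010101010101010101)·(1100110101001000010001101100001) mod 2 = 1+0+0+0+1+0+0+0+0+0+0+0+1+0+0+0+0+0+0+0+0+0+1+0+1+0+0+0+0+0+1 mod 2 = 0
  s[1] = (0110011001100110011001100110011)·(1100110101001000010001101100001) mod 2 = 0+1+0+0+0+1+0+0+0+1+0+0+0+0+0+0+0+1+0+0+0+1+1+0+0+1+0+0+0+0+1 mod 2 = 0
  s[2] = (0001111000011110000111100001111)·(1100110101001000010001101100001) mod 2 = 0+0+0+0+1+1+0+0+0+0+0+0+1+0+0+0+0+0+0+0+0+1+1+0+0+0+0+0+0+0+1 mod 2 = 0
  s[3] = (0000000111111110000000011111111)·(1100110101001000010001101100001) mod 2 = 0+0+0+0+0+0+0+1+0+1+0+0+1+0+0+0+0+0+0+0+0+0+0+0+1+1+0+0+0+0+1 mod 2 = 0
  s[4] = (0000000000000001111111111111111)·(1100110101001000010001101100001) mod 2 = 0+0+0+0+0+0+0+0+0+0+0+0+0+0+0+0+0+1+0+0+0+1+1+0+1+1+0+0+0+0+1 mod 2 = 0
Syndrome = 00000
s = 0: no error detected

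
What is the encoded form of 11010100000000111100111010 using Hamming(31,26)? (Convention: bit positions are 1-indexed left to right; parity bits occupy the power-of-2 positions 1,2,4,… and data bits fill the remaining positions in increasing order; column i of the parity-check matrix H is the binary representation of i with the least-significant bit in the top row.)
Codeword c = d · G (mod 2), d = 11010100000000111100111010:
  c[0] = d·G[:,0] = (11010100000000111100111010)·(11011010101101010101010101) mod 2 = 1+1+0+1+0+0+0+0+0+0+0+0+0+0+0+1+0+1+0+0+0+1+0+0+0+0 mod 2 = 0
  c[1] = d·G[:,1] = (11010100000000111100111010)·(10110110011011001100110011) mod 2 = 1+0+0+1+0+1+0+0+0+0+0+0+0+0+0+0+1+1+0+0+1+1+0+0+1+0 mod 2 = 0
  c[2] = d·G[:,2] = (11010100000000111100111010)·(10000000000000000000000000) mod 2 = 1+0+0+0+0+0+0+0+0+0+0+0+0+0+0+0+0+0+0+0+0+0+0+0+0+0 mod 2 = 1
  c[3] = d·G[:,3] = (11010100000000111100111010)·(01110001111000111100001111) mod 2 = 0+1+0+1+0+0+0+0+0+0+0+0+0+0+1+1+1+1+0+0+0+0+1+0+1+0 mod 2 = 0
  c[4] = d·G[:,4] = (11010100000000111100111010)·(01000000000000000000000000) mod 2 = 0+1+0+0+0+0+0+0+0+0+0+0+0+0+0+0+0+0+0+0+0+0+0+0+0+0 mod 2 = 1
  c[5] = d·G[:,5] = (11010100000000111100111010)·(00100000000000000000000000) mod 2 = 0+0+0+0+0+0+0+0+0+0+0+0+0+0+0+0+0+0+0+0+0+0+0+0+0+0 mod 2 = 0
  c[6] = d·G[:,6] = (11010100000000111100111010)·(00010000000000000000000000) mod 2 = 0+0+0+1+0+0+0+0+0+0+0+0+0+0+0+0+0+0+0+0+0+0+0+0+0+0 mod 2 = 1
  c[7] = d·G[:,7] = (11010100000000111100111010)·(00001111111000000011111111) mod 2 = 0+0+0+0+0+1+0+0+0+0+0+0+0+0+0+0+0+0+0+0+1+1+1+0+1+0 mod 2 = 1
  c[8] = d·G[:,8] = (11010100000000111100111010)·(00001000000000000000000000) mod 2 = 0+0+0+0+0+0+0+0+0+0+0+0+0+0+0+0+0+0+0+0+0+0+0+0+0+0 mod 2 = 0
  c[9] = d·G[:,9] = (11010100000000111100111010)·(00000100000000000000000000) mod 2 = 0+0+0+0+0+1+0+0+0+0+0+0+0+0+0+0+0+0+0+0+0+0+0+0+0+0 mod 2 = 1
  c[10] = d·G[:,10] = (11010100000000111100111010)·(00000010000000000000000000) mod 2 = 0+0+0+0+0+0+0+0+0+0+0+0+0+0+0+0+0+0+0+0+0+0+0+0+0+0 mod 2 = 0
  c[11] = d·G[:,11] = (11010100000000111100111010)·(00000001000000000000000000) mod 2 = 0+0+0+0+0+0+0+0+0+0+0+0+0+0+0+0+0+0+0+0+0+0+0+0+0+0 mod 2 = 0
  c[12] = d·G[:,12] = (11010100000000111100111010)·(00000000100000000000000000) mod 2 = 0+0+0+0+0+0+0+0+0+0+0+0+0+0+0+0+0+0+0+0+0+0+0+0+0+0 mod 2 = 0
  c[13] = d·G[:,13] = (11010100000000111100111010)·(00000000010000000000000000) mod 2 = 0+0+0+0+0+0+0+0+0+0+0+0+0+0+0+0+0+0+0+0+0+0+0+0+0+0 mod 2 = 0
  c[14] = d·G[:,14] = (11010100000000111100111010)·(00000000001000000000000000) mod 2 = 0+0+0+0+0+0+0+0+0+0+0+0+0+0+0+0+0+0+0+0+0+0+0+0+0+0 mod 2 = 0
  c[15] = d·G[:,15] = (11010100000000111100111010)·(00000000000111111111111111) mod 2 = 0+0+0+0+0+0+0+0+0+0+0+0+0+0+1+1+1+1+0+0+1+1+1+0+1+0 mod 2 = 0
  c[16] = d·G[:,16] = (11010100000000111100111010)·(00000000000100000000000000) mod 2 = 0+0+0+0+0+0+0+0+0+0+0+0+0+0+0+0+0+0+0+0+0+0+0+0+0+0 mod 2 = 0
  c[17] = d·G[:,17] = (11010100000000111100111010)·(00000000000010000000000000) mod 2 = 0+0+0+0+0+0+0+0+0+0+0+0+0+0+0+0+0+0+0+0+0+0+0+0+0+0 mod 2 = 0
  c[18] = d·G[:,18] = (11010100000000111100111010)·(00000000000001000000000000) mod 2 = 0+0+0+0+0+0+0+0+0+0+0+0+0+0+0+0+0+0+0+0+0+0+0+0+0+0 mod 2 = 0
  c[19] = d·G[:,19] = (11010100000000111100111010)·(00000000000000100000000000) mod 2 = 0+0+0+0+0+0+0+0+0+0+0+0+0+0+1+0+0+0+0+0+0+0+0+0+0+0 mod 2 = 1
  c[20] = d·G[:,20] = (11010100000000111100111010)·(00000000000000010000000000) mod 2 = 0+0+0+0+0+0+0+0+0+0+0+0+0+0+0+1+0+0+0+0+0+0+0+0+0+0 mod 2 = 1
  c[21] = d·G[:,21] = (11010100000000111100111010)·(00000000000000001000000000) mod 2 = 0+0+0+0+0+0+0+0+0+0+0+0+0+0+0+0+1+0+0+0+0+0+0+0+0+0 mod 2 = 1
  c[22] = d·G[:,22] = (11010100000000111100111010)·(00000000000000000100000000) mod 2 = 0+0+0+0+0+0+0+0+0+0+0+0+0+0+0+0+0+1+0+0+0+0+0+0+0+0 mod 2 = 1
  c[23] = d·G[:,23] = (11010100000000111100111010)·(00000000000000000010000000) mod 2 = 0+0+0+0+0+0+0+0+0+0+0+0+0+0+0+0+0+0+0+0+0+0+0+0+0+0 mod 2 = 0
  c[24] = d·G[:,24] = (11010100000000111100111010)·(00000000000000000001000000) mod 2 = 0+0+0+0+0+0+0+0+0+0+0+0+0+0+0+0+0+0+0+0+0+0+0+0+0+0 mod 2 = 0
  c[25] = d·G[:,25] = (11010100000000111100111010)·(00000000000000000000100000) mod 2 = 0+0+0+0+0+0+0+0+0+0+0+0+0+0+0+0+0+0+0+0+1+0+0+0+0+0 mod 2 = 1
  c[26] = d·G[:,26] = (11010100000000111100111010)·(00000000000000000000010000) mod 2 = 0+0+0+0+0+0+0+0+0+0+0+0+0+0+0+0+0+0+0+0+0+1+0+0+0+0 mod 2 = 1
  c[27] = d·G[:,27] = (11010100000000111100111010)·(00000000000000000000001000) mod 2 = 0+0+0+0+0+0+0+0+0+0+0+0+0+0+0+0+0+0+0+0+0+0+1+0+0+0 mod 2 = 1
  c[28] = d·G[:,28] = (11010100000000111100111010)·(00000000000000000000000100) mod 2 = 0+0+0+0+0+0+0+0+0+0+0+0+0+0+0+0+0+0+0+0+0+0+0+0+0+0 mod 2 = 0
  c[29] = d·G[:,29] = (11010100000000111100111010)·(00000000000000000000000010) mod 2 = 0+0+0+0+0+0+0+0+0+0+0+0+0+0+0+0+0+0+0+0+0+0+0+0+1+0 mod 2 = 1
  c[30] = d·G[:,30] = (11010100000000111100111010)·(00000000000000000000000001) mod 2 = 0+0+0+0+0+0+0+0+0+0+0+0+0+0+0+0+0+0+0+0+0+0+0+0+0+0 mod 2 = 0
Codeword = 0010101101000000000111100111010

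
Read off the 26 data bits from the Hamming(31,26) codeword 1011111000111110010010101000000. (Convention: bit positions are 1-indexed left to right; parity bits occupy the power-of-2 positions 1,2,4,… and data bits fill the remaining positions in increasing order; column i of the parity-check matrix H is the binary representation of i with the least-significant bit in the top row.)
Parity bits occupy power-of-2 positions; data bits are at positions {3,5,6,7,9,10,11,12,13,14,15,17,18,19,20,21,22,23,24,25,26,27,28,29,30,31} (1-indexed).
Extract: c[3]=1 c[5]=1 c[6]=1 c[7]=1 c[9]=0 c[10]=0 c[11]=1 c[12]=1 c[13]=1 c[14]=1 c[15]=1 c[17]=0 c[18]=1 c[19]=0 c[20]=0 c[21]=1 c[22]=0 c[23]=1 c[24]=0 c[25]=1 c[26]=0 c[27]=0 c[28]=0 c[29]=0 c[30]=0 c[31]=0
Data = 11110011111010010101000000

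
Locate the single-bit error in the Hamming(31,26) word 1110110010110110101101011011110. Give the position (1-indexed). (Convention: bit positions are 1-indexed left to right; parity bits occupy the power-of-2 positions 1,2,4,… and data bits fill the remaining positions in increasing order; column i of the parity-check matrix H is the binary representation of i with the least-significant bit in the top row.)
Syndrome s = H · r^T (mod 2), r = 1110110010110110101101011011110:
  s[0] = (1010101010101010101010101010101)·(1110110010110110101101011011110) mod 2 = 1+0+1+0+1+0+0+0+1+0+1+0+0+0+1+0+1+0+1+0+0+0+0+0+1+0+1+0+1+0+0 mod 2 = 1
  s[1] = (0110011001100110011001100110011)·(1110110010110110101101011011110) mod 2 = 0+1+1+0+0+1+0+0+0+0+1+0+0+1+1+0+0+0+1+0+0+1+0+0+0+0+1+0+0+1+0 mod 2 = 0
  s[2] = (0001111000011110000111100001111)·(1110110010110110101101011011110) mod 2 = 0+0+0+0+1+1+0+0+0+0+0+1+0+1+1+0+0+0+0+1+0+1+0+0+0+0+0+1+1+1+0 mod 2 = 0
  s[3] = (0000000111111110000000011111111)·(1110110010110110101101011011110) mod 2 = 0+0+0+0+0+0+0+0+1+0+1+1+0+1+1+0+0+0+0+0+0+0+0+1+1+0+1+1+1+1+0 mod 2 = 1
  s[4] = (0000000000000001111111111111111)·(1110110010110110101101011011110) mod 2 = 0+0+0+0+0+0+0+0+0+0+0+0+0+0+0+0+1+0+1+1+0+1+0+1+1+0+1+1+1+1+0 mod 2 = 0
Syndrome = 10010
Column i of H is the binary representation of i, so the syndrome is the binary index of the flipped bit.
Read s = 10010 with s[0] as LSB: 1·2^0 + 0·2^1 + 0·2^2 + 1·2^3 + 0·2^4 = 9.
Error is at bit position 9.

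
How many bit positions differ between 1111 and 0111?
XOR = 1000, count of 1s = 1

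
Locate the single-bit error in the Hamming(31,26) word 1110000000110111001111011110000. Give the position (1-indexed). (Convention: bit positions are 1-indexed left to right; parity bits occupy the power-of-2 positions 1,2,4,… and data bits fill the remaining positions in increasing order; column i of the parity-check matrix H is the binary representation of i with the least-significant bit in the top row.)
Syndrome s = H · r^T (mod 2), r = 1110000000110111001111011110000:
  s[0] = (1010101010101010101010101010101)·(1110000000110111001111011110000) mod 2 = 1+0+1+0+0+0+0+0+0+0+1+0+0+0+1+0+0+0+1+0+1+0+0+0+1+0+1+0+0+0+0 mod 2 = 0
  s[1] = (0110011001100110011001100110011)·(1110000000110111001111011110000) mod 2 = 0+1+1+0+0+0+0+0+0+0+1+0+0+1+1+0+0+0+1+0+0+1+0+0+0+1+1+0+0+0+0 mod 2 = 1
  s[2] = (0001111000011110000111100001111)·(1110000000110111001111011110000) mod 2 = 0+0+0+0+0+0+0+0+0+0+0+1+0+1+1+0+0+0+0+1+1+1+0+0+0+0+0+0+0+0+0 mod 2 = 0
  s[3] = (0000000111111110000000011111111)·(1110000000110111001111011110000) mod 2 = 0+0+0+0+0+0+0+0+0+0+1+1+0+1+1+0+0+0+0+0+0+0+0+1+1+1+1+0+0+0+0 mod 2 = 0
  s[4] = (0000000000000001111111111111111)·(1110000000110111001111011110000) mod 2 = 0+0+0+0+0+0+0+0+0+0+0+0+0+0+0+1+0+0+1+1+1+1+0+1+1+1+1+0+0+0+0 mod 2 = 1
Syndrome = 01001
Column i of H is the binary representation of i, so the syndrome is the binary index of the flipped bit.
Read s = 01001 with s[0] as LSB: 0·2^0 + 1·2^1 + 0·2^2 + 0·2^3 + 1·2^4 = 18.
Error is at bit position 18.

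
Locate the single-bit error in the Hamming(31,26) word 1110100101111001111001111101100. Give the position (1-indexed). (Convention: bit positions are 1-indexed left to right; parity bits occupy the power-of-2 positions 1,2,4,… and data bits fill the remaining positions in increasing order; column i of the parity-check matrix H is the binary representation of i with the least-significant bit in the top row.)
Syndrome s = H · r^T (mod 2), r = 1110100101111001111001111101100:
  s[0] = (1010101010101010101010101010101)·(1110100101111001111001111101100) mod 2 = 1+0+1+0+1+0+0+0+0+0+1+0+1+0+0+0+1+0+1+0+0+0+1+0+1+0+0+0+1+0+0 mod 2 = 0
  s[1] = (0110011001100110011001100110011)·(1110100101111001111001111101100) mod 2 = 0+1+1+0+0+0+0+0+0+1+1+0+0+0+0+0+0+1+1+0+0+1+1+0+0+1+0+0+0+0+0 mod 2 = 1
  s[2] = (0001111000011110000111100001111)·(1110100101111001111001111101100) mod 2 = 0+0+0+0+1+0+0+0+0+0+0+1+1+0+0+0+0+0+0+0+0+1+1+0+0+0+0+1+1+0+0 mod 2 = 1
  s[3] = (0000000111111110000000011111111)·(1110100101111001111001111101100) mod 2 = 0+0+0+0+0+0+0+1+0+1+1+1+1+0+0+0+0+0+0+0+0+0+0+1+1+1+0+1+1+0+0 mod 2 = 0
  s[4] = (0000000000000001111111111111111)·(1110100101111001111001111101100) mod 2 = 0+0+0+0+0+0+0+0+0+0+0+0+0+0+0+1+1+1+1+0+0+1+1+1+1+1+0+1+1+0+0 mod 2 = 1
Syndrome = 01101
Column i of H is the binary representation of i, so the syndrome is the binary index of the flipped bit.
Read s = 01101 with s[0] as LSB: 0·2^0 + 1·2^1 + 1·2^2 + 0·2^3 + 1·2^4 = 22.
Error is at bit position 22.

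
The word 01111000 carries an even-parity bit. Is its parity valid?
Sum of all bits: 0+1+1+1+1+0+0+0 = 4; 4 mod 2 = 0. Result is 0 → valid parity.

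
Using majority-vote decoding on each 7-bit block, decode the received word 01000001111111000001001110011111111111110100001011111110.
Split into 7-bit blocks and majority-vote each:
  block 1 = 0100000: 1 ones, 6 zeros → 0
  block 2 = 1111111: 7 ones, 0 zeros → 1
  block 3 = 0000010: 1 ones, 6 zeros → 0
  block 4 = 0111001: 4 ones, 3 zeros → 1
  block 5 = 1111111: 7 ones, 0 zeros → 1
  block 6 = 1111101: 6 ones, 1 zeros → 1
  block 7 = 0000101: 2 ones, 5 zeros → 0
  block 8 = 1111110: 6 ones, 1 zeros → 1
Decoded = 01011101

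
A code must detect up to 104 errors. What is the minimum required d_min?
Detecting e errors requires d_min ≥ e + 1 = 104 + 1 = 105.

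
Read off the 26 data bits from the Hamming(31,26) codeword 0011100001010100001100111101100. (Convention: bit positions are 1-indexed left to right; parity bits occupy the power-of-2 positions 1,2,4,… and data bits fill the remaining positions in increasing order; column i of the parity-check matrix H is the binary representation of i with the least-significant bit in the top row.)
Parity bits occupy power-of-2 positions; data bits are at positions {3,5,6,7,9,10,11,12,13,14,15,17,18,19,20,21,22,23,24,25,26,27,28,29,30,31} (1-indexed).
Extract: c[3]=1 c[5]=1 c[6]=0 c[7]=0 c[9]=0 c[10]=1 c[11]=0 c[12]=1 c[13]=0 c[14]=1 c[15]=0 c[17]=0 c[18]=0 c[19]=1 c[20]=1 c[21]=0 c[22]=0 c[23]=1 c[24]=1 c[25]=1 c[26]=1 c[27]=0 c[28]=1 c[29]=1 c[30]=0 c[31]=0
Data = 11000101010001100111101100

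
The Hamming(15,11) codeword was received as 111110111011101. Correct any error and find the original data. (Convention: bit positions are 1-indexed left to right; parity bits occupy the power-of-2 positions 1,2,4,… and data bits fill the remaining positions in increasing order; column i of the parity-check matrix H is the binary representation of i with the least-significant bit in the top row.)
Syndrome s = H · r^T (mod 2), r = 111110111011101:
  s[0] = (101010101010101)·(111110111011101) mod 2 = 1+0+1+0+1+0+1+0+1+0+1+0+1+0+1 mod 2 = 0
  s[1] = (011001100110011)·(111110111011101) mod 2 = 0+1+1+0+0+0+1+0+0+0+1+0+0+0+1 mod 2 = 1
  s[2] = (000111100001111)·(111110111011101) mod 2 = 0+0+0+1+1+0+1+0+0+0+0+1+1+0+1 mod 2 = 0
  s[3] = (000000011111111)·(111110111011101) mod 2 = 0+0+0+0+0+0+0+1+1+0+1+1+1+0+1 mod 2 = 0
Syndrome = 0100
Column 2 of H equals this syndrome → error at bit 2 (1-indexed).
Flip bit 2: 111110111011101 → 101110111011101
Extract data bits at positions {3,5,6,7,9,10,11,12,13,14,15}: 11011011101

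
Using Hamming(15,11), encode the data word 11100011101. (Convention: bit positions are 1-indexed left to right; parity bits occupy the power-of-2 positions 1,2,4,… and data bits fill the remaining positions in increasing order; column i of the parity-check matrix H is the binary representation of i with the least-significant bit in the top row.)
Codeword c = d · G (mod 2), d = 11100011101:
  c[0] = d·G[:,0] = (11100011101)·(11011010101) mod 2 = 1+1+0+0+0+0+1+0+1+0+1 mod 2 = 1
  c[1] = d·G[:,1] = (11100011101)·(10110110011) mod 2 = 1+0+1+0+0+0+1+0+0+0+1 mod 2 = 0
  c[2] = d·G[:,2] = (11100011101)·(10000000000) mod 2 = 1+0+0+0+0+0+0+0+0+0+0 mod 2 = 1
  c[3] = d·G[:,3] = (11100011101)·(01110001111) mod 2 = 0+1+1+0+0+0+0+1+1+0+1 mod 2 = 1
  c[4] = d·G[:,4] = (11100011101)·(01000000000) mod 2 = 0+1+0+0+0+0+0+0+0+0+0 mod 2 = 1
  c[5] = d·G[:,5] = (11100011101)·(00100000000) mod 2 = 0+0+1+0+0+0+0+0+0+0+0 mod 2 = 1
  c[6] = d·G[:,6] = (11100011101)·(00010000000) mod 2 = 0+0+0+0+0+0+0+0+0+0+0 mod 2 = 0
  c[7] = d·G[:,7] = (11100011101)·(00001111111) mod 2 = 0+0+0+0+0+0+1+1+1+0+1 mod 2 = 0
  c[8] = d·G[:,8] = (11100011101)·(00001000000) mod 2 = 0+0+0+0+0+0+0+0+0+0+0 mod 2 = 0
  c[9] = d·G[:,9] = (11100011101)·(00000100000) mod 2 = 0+0+0+0+0+0+0+0+0+0+0 mod 2 = 0
  c[10] = d·G[:,10] = (11100011101)·(00000010000) mod 2 = 0+0+0+0+0+0+1+0+0+0+0 mod 2 = 1
  c[11] = d·G[:,11] = (11100011101)·(00000001000) mod 2 = 0+0+0+0+0+0+0+1+0+0+0 mod 2 = 1
  c[12] = d·G[:,12] = (11100011101)·(00000000100) mod 2 = 0+0+0+0+0+0+0+0+1+0+0 mod 2 = 1
  c[13] = d·G[:,13] = (11100011101)·(00000000010) mod 2 = 0+0+0+0+0+0+0+0+0+0+0 mod 2 = 0
  c[14] = d·G[:,14] = (11100011101)·(00000000001) mod 2 = 0+0+0+0+0+0+0+0+0+0+1 mod 2 = 1
Codeword = 101111000011101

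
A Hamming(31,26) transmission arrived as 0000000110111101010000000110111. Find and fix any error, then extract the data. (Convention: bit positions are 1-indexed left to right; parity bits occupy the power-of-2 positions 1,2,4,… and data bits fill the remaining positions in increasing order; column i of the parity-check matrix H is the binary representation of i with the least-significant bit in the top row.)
Syndrome s = H · r^T (mod 2), r = 0000000110111101010000000110111:
  s[0] = (1010101010101010101010101010101)·(0000000110111101010000000110111) mod 2 = 0+0+0+0+0+0+0+0+1+0+1+0+1+0+0+0+0+0+0+0+0+0+0+0+0+0+1+0+1+0+1 mod 2 = 0
  s[1] = (0110011001100110011001100110011)·(0000000110111101010000000110111) mod 2 = 0+0+0+0+0+0+0+0+0+0+1+0+0+1+0+0+0+1+0+0+0+0+0+0+0+1+1+0+0+1+1 mod 2 = 1
  s[2] = (0001111000011110000111100001111)·(0000000110111101010000000110111) mod 2 = 0+0+0+0+0+0+0+0+0+0+0+1+1+1+0+0+0+0+0+0+0+0+0+0+0+0+0+0+1+1+1 mod 2 = 0
  s[3] = (0000000111111110000000011111111)·(0000000110111101010000000110111) mod 2 = 0+0+0+0+0+0+0+1+1+0+1+1+1+1+0+0+0+0+0+0+0+0+0+0+0+1+1+0+1+1+1 mod 2 = 1
  s[4] = (0000000000000001111111111111111)·(0000000110111101010000000110111) mod 2 = 0+0+0+0+0+0+0+0+0+0+0+0+0+0+0+1+0+1+0+0+0+0+0+0+0+1+1+0+1+1+1 mod 2 = 1
Syndrome = 01011
Column 26 of H equals this syndrome → error at bit 26 (1-indexed).
Flip bit 26: 0000000110111101010000000110111 → 0000000110111101010000000010111
Extract data bits at positions {3,5,6,7,9,10,11,12,13,14,15,17,18,19,20,21,22,23,24,25,26,27,28,29,30,31}: 00001011110010000000010111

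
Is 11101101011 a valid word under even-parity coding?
Sum of all bits: 1+1+1+0+1+1+0+1+0+1+1 = 8; 8 mod 2 = 0. Result is 0 → valid parity.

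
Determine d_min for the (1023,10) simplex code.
d_min = 512 (every nonzero codeword of the simplex code S_10 has weight 2^(r−1) = 512).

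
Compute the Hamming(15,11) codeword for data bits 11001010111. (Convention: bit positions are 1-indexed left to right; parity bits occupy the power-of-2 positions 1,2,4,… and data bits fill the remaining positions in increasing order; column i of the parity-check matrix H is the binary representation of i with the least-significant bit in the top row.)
Codeword c = d · G (mod 2), d = 11001010111:
  c[0] = d·G[:,0] = (11001010111)·(11011010101) mod 2 = 1+1+0+0+1+0+1+0+1+0+1 mod 2 = 0
  c[1] = d·G[:,1] = (11001010111)·(10110110011) mod 2 = 1+0+0+0+0+0+1+0+0+1+1 mod 2 = 0
  c[2] = d·G[:,2] = (11001010111)·(10000000000) mod 2 = 1+0+0+0+0+0+0+0+0+0+0 mod 2 = 1
  c[3] = d·G[:,3] = (11001010111)·(01110001111) mod 2 = 0+1+0+0+0+0+0+0+1+1+1 mod 2 = 0
  c[4] = d·G[:,4] = (11001010111)·(01000000000) mod 2 = 0+1+0+0+0+0+0+0+0+0+0 mod 2 = 1
  c[5] = d·G[:,5] = (11001010111)·(00100000000) mod 2 = 0+0+0+0+0+0+0+0+0+0+0 mod 2 = 0
  c[6] = d·G[:,6] = (11001010111)·(00010000000) mod 2 = 0+0+0+0+0+0+0+0+0+0+0 mod 2 = 0
  c[7] = d·G[:,7] = (11001010111)·(00001111111) mod 2 = 0+0+0+0+1+0+1+0+1+1+1 mod 2 = 1
  c[8] = d·G[:,8] = (11001010111)·(00001000000) mod 2 = 0+0+0+0+1+0+0+0+0+0+0 mod 2 = 1
  c[9] = d·G[:,9] = (11001010111)·(00000100000) mod 2 = 0+0+0+0+0+0+0+0+0+0+0 mod 2 = 0
  c[10] = d·G[:,10] = (11001010111)·(00000010000) mod 2 = 0+0+0+0+0+0+1+0+0+0+0 mod 2 = 1
  c[11] = d·G[:,11] = (11001010111)·(00000001000) mod 2 = 0+0+0+0+0+0+0+0+0+0+0 mod 2 = 0
  c[12] = d·G[:,12] = (11001010111)·(00000000100) mod 2 = 0+0+0+0+0+0+0+0+1+0+0 mod 2 = 1
  c[13] = d·G[:,13] = (11001010111)·(00000000010) mod 2 = 0+0+0+0+0+0+0+0+0+1+0 mod 2 = 1
  c[14] = d·G[:,14] = (11001010111)·(00000000001) mod 2 = 0+0+0+0+0+0+0+0+0+0+1 mod 2 = 1
Codeword = 001010011010111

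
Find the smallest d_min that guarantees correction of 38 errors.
Correcting t errors requires d_min ≥ 2t + 1 = 2·38 + 1 = 77.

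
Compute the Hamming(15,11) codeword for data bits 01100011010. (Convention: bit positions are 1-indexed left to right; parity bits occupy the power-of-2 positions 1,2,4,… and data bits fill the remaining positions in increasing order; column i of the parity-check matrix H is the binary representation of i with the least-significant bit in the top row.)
Codeword c = d · G (mod 2), d = 01100011010:
  c[0] = d·G[:,0] = (01100011010)·(11011010101) mod 2 = 0+1+0+0+0+0+1+0+0+0+0 mod 2 = 0
  c[1] = d·G[:,1] = (01100011010)·(10110110011) mod 2 = 0+0+1+0+0+0+1+0+0+1+0 mod 2 = 1
  c[2] = d·G[:,2] = (01100011010)·(10000000000) mod 2 = 0+0+0+0+0+0+0+0+0+0+0 mod 2 = 0
  c[3] = d·G[:,3] = (01100011010)·(01110001111) mod 2 = 0+1+1+0+0+0+0+1+0+1+0 mod 2 = 0
  c[4] = d·G[:,4] = (01100011010)·(01000000000) mod 2 = 0+1+0+0+0+0+0+0+0+0+0 mod 2 = 1
  c[5] = d·G[:,5] = (01100011010)·(00100000000) mod 2 = 0+0+1+0+0+0+0+0+0+0+0 mod 2 = 1
  c[6] = d·G[:,6] = (01100011010)·(00010000000) mod 2 = 0+0+0+0+0+0+0+0+0+0+0 mod 2 = 0
  c[7] = d·G[:,7] = (01100011010)·(00001111111) mod 2 = 0+0+0+0+0+0+1+1+0+1+0 mod 2 = 1
  c[8] = d·G[:,8] = (01100011010)·(00001000000) mod 2 = 0+0+0+0+0+0+0+0+0+0+0 mod 2 = 0
  c[9] = d·G[:,9] = (01100011010)·(00000100000) mod 2 = 0+0+0+0+0+0+0+0+0+0+0 mod 2 = 0
  c[10] = d·G[:,10] = (01100011010)·(00000010000) mod 2 = 0+0+0+0+0+0+1+0+0+0+0 mod 2 = 1
  c[11] = d·G[:,11] = (01100011010)·(00000001000) mod 2 = 0+0+0+0+0+0+0+1+0+0+0 mod 2 = 1
  c[12] = d·G[:,12] = (01100011010)·(00000000100) mod 2 = 0+0+0+0+0+0+0+0+0+0+0 mod 2 = 0
  c[13] = d·G[:,13] = (01100011010)·(00000000010) mod 2 = 0+0+0+0+0+0+0+0+0+1+0 mod 2 = 1
  c[14] = d·G[:,14] = (01100011010)·(00000000001) mod 2 = 0+0+0+0+0+0+0+0+0+0+0 mod 2 = 0
Codeword = 010011010011010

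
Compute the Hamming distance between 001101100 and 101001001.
XOR = 100100101, count of 1s = 4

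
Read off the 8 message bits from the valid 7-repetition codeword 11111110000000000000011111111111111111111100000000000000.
Split into 7-bit blocks: 1111111 0000000 0000000 1111111 1111111 1111111 0000000 0000000
Data = 10011100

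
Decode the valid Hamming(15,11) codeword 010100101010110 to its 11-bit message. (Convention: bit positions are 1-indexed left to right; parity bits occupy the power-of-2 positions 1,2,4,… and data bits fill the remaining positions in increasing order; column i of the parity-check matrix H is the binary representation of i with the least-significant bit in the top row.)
Parity bits occupy power-of-2 positions; data bits are at positions {3,5,6,7,9,10,11,12,13,14,15} (1-indexed).
Extract: c[3]=0 c[5]=0 c[6]=0 c[7]=1 c[9]=1 c[10]=0 c[11]=1 c[12]=0 c[13]=1 c[14]=1 c[15]=0
Data = 00011010110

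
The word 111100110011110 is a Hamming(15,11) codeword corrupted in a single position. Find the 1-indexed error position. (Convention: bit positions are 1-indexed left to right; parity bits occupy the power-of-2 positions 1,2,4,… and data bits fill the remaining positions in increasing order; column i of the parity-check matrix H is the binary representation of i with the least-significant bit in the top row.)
Syndrome s = H · r^T (mod 2), r = 111100110011110:
  s[0] = (101010101010101)·(111100110011110) mod 2 = 1+0+1+0+0+0+1+0+0+0+1+0+1+0+0 mod 2 = 1
  s[1] = (011001100110011)·(111100110011110) mod 2 = 0+1+1+0+0+0+1+0+0+0+1+0+0+1+0 mod 2 = 1
  s[2] = (000111100001111)·(111100110011110) mod 2 = 0+0+0+1+0+0+1+0+0+0+0+1+1+1+0 mod 2 = 1
  s[3] = (000000011111111)·(111100110011110) mod 2 = 0+0+0+0+0+0+0+1+0+0+1+1+1+1+0 mod 2 = 1
Syndrome = 1111
Column i of H is the binary representation of i, so the syndrome is the binary index of the flipped bit.
Read s = 1111 with s[0] as LSB: 1·2^0 + 1·2^1 + 1·2^2 + 1·2^3 = 15.
Error is at bit position 15.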